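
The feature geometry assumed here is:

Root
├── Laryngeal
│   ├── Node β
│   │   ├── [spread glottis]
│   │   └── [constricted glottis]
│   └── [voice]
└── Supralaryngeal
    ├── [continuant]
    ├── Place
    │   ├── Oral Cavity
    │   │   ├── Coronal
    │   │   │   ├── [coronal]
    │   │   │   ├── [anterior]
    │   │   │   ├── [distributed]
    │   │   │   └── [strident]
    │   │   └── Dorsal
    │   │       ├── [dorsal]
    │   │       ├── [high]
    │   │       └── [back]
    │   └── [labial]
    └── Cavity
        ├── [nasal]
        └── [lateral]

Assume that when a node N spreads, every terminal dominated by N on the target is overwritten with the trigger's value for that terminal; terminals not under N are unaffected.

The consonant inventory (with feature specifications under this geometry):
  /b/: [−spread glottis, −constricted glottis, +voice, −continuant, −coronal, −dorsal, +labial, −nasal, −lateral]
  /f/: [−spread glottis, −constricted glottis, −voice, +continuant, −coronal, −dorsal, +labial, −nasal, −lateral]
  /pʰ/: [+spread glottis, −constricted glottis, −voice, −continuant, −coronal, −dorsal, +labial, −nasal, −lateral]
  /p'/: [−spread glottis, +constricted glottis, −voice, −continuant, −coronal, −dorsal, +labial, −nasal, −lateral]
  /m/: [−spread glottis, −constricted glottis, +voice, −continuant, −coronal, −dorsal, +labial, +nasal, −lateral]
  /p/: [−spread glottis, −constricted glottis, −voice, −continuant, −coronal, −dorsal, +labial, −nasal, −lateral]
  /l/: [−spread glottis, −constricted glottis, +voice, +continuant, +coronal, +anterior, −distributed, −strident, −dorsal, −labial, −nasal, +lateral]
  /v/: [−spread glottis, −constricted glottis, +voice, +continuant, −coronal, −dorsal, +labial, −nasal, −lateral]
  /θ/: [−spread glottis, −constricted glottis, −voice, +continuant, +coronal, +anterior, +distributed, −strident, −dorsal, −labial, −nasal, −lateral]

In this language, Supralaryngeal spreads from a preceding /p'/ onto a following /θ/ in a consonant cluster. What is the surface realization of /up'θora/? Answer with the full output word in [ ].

[up'pora]

The Supralaryngeal node dominates the terminals [continuant], [coronal], [anterior], [distributed], [strident], [dorsal], [high], [back], [labial], [nasal], [lateral].
Spreading Supralaryngeal from /p'/ onto /θ/ replaces those values with /p'/'s: [−continuant], [−coronal], [−dorsal], [+labial], [−nasal], [−lateral]. Features outside Supralaryngeal ([spread glottis], [constricted glottis], [voice]) stay as in /θ/.
The resulting bundle matches /p/ in the inventory; substituting it for /θ/ gives [up'pora].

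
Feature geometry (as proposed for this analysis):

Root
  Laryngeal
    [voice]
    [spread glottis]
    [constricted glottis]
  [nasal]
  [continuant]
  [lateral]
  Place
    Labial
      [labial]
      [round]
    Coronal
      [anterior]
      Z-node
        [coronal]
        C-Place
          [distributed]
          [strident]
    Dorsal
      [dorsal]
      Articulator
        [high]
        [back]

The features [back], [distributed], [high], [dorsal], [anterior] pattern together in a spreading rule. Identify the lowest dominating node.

Place

[back] is immediately dominated by Articulator.
[distributed] is immediately dominated by C-Place.
[high] is immediately dominated by Articulator.
[dorsal] is immediately dominated by Dorsal.
[anterior] is immediately dominated by Coronal.
The lowest node appearing on every path is Place; each proper daughter of Place fails to dominate at least one of the listed features.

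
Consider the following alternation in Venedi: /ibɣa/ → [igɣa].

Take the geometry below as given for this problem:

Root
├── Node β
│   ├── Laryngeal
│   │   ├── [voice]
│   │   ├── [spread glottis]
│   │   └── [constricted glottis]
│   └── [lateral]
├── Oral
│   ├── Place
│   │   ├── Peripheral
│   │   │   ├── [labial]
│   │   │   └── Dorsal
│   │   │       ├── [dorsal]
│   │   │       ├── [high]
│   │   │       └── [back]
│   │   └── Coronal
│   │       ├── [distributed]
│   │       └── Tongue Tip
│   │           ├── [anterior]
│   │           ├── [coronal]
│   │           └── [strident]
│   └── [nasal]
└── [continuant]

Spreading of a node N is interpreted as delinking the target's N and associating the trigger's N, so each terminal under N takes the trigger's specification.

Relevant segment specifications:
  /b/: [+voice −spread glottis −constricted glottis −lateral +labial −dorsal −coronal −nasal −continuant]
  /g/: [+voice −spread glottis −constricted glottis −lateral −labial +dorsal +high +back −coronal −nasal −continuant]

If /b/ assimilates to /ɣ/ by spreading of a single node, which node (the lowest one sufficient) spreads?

The alternation /b/ → [g] changes [labial], [dorsal], [high], [back] and nothing else.
In this geometry the lowest node dominating all of them is Peripheral: every daughter of Peripheral dominates only a proper subset, so no lower node suffices.
If Peripheral spreads, every terminal under it takes /ɣ/'s value, producing [g] as observed.
[continuant], a feature on which the two segments disagree outside Peripheral, is unchanged — nothing dominating it spread, and Peripheral is the minimal sufficient constituent.

Peripheral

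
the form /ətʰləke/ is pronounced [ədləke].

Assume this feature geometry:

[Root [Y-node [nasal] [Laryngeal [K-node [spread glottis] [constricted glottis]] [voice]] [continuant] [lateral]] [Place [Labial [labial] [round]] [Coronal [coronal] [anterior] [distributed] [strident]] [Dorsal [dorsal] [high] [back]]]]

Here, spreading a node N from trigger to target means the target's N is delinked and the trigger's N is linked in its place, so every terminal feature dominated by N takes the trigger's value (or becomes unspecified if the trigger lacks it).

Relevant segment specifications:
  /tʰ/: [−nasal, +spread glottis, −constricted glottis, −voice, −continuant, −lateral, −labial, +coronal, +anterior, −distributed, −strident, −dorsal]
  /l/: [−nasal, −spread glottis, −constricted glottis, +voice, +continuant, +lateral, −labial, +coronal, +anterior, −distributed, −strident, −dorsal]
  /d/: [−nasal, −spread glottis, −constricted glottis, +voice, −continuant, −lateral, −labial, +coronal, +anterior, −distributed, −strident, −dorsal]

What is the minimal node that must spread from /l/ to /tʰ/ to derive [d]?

Laryngeal

Feature comparison: [voice], [spread glottis] differ between /tʰ/ and [d]; the remaining terminals match.
Tracing each changed feature up the tree, the paths first meet at Laryngeal; any lower node misses at least one of them.
Spreading Laryngeal from /l/ overwrites each of those terminals with /l/'s values, yielding exactly [d].
Since [lateral], [continuant] are preserved even though /l/ disagrees there, no node above Laryngeal spread.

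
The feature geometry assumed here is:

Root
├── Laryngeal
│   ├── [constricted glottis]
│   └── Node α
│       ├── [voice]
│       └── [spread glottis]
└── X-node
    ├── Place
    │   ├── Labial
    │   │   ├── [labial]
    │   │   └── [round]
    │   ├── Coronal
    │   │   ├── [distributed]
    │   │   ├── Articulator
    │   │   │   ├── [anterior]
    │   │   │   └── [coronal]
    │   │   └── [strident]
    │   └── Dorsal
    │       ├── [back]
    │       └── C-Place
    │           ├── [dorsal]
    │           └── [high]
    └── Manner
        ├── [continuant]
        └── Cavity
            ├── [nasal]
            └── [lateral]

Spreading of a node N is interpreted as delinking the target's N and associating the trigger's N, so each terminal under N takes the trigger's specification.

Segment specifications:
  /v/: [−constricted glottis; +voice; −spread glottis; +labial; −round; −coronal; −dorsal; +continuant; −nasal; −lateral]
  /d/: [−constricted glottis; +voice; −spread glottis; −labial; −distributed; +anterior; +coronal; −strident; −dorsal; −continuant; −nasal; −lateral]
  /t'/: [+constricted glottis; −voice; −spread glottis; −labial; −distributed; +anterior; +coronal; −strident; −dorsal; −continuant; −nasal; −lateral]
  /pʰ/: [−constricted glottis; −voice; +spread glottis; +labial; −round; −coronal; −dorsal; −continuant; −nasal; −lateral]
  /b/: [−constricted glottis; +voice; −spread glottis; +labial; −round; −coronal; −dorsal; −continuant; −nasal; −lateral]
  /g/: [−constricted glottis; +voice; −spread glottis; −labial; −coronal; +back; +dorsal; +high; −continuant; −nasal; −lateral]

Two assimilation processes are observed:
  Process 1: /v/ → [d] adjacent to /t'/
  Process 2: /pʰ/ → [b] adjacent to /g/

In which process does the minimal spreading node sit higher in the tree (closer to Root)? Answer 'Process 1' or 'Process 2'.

Process 1

Process 1 alters [continuant], [labial], [round], [coronal], [anterior], [distributed], [strident]; the lowest common ancestor is X-node (depth 1 from Root).
Process 2: the features that change are [voice], [spread glottis]; the minimal node is Node α (depth 2).
X-node is closer to Root than Node α, so Process 1 spreads the higher node.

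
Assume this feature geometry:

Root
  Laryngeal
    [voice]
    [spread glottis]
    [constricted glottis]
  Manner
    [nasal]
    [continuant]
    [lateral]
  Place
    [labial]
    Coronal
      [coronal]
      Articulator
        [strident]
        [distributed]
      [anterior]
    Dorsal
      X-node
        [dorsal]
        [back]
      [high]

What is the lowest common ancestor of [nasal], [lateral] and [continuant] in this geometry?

[nasal]: Root > Manner > [nasal].
[lateral]: Root > Manner > [lateral].
[continuant]: Root > Manner > [continuant].
These paths first converge at Manner; no daughter of Manner dominates all 3 features, so Manner is the minimal constituent.

Manner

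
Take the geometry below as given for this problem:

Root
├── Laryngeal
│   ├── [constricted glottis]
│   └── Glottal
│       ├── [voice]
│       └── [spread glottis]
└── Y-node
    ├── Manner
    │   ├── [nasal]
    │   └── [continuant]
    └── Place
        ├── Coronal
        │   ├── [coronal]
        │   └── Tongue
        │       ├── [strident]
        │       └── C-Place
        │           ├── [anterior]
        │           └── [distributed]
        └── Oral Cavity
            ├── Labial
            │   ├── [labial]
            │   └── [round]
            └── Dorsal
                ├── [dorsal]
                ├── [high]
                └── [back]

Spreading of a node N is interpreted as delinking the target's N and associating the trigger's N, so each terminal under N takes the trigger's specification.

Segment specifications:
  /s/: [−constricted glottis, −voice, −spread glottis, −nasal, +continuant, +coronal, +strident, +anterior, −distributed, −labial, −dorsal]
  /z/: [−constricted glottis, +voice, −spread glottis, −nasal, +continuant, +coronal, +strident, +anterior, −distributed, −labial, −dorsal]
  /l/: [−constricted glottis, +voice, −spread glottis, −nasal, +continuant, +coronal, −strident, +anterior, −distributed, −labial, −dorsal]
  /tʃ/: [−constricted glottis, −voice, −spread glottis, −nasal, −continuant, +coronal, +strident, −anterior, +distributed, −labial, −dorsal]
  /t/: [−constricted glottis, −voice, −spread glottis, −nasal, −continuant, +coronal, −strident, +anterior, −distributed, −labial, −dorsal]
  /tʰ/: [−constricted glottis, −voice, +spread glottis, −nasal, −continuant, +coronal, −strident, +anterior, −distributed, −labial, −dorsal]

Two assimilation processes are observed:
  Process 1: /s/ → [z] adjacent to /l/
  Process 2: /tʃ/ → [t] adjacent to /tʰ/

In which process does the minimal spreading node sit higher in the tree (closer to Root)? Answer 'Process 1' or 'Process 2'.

Process 1 alters [voice]; the lowest dominating node is [voice] (depth 3 from Root).
Process 2 alters [anterior], [distributed], [strident]; the lowest common ancestor is Tongue (depth 4 from Root).
[voice] (depth 3) sits above Tongue (depth 4), making Process 1 the one with the higher spreading node.

Process 1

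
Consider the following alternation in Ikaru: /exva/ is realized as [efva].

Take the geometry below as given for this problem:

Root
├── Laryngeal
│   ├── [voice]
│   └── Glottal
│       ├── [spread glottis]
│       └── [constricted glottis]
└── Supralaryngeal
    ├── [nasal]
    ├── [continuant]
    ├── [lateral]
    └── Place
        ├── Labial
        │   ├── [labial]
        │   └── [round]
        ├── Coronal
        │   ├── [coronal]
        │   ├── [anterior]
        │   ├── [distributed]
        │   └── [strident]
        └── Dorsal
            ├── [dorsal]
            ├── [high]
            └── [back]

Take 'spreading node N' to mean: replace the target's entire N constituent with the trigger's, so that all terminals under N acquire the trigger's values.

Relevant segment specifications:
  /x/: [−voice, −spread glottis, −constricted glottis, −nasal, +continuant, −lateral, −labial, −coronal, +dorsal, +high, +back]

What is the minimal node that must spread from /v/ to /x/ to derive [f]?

/x/ and [f] differ in [labial], [round], [dorsal], [high], [back]; every other specified feature is identical.
In this geometry the lowest node dominating all of them is Place: every daughter of Place dominates only a proper subset, so no lower node suffices.
Spreading Place from /v/ overwrites each of those terminals with /v/'s values, yielding exactly [f].
[voice] stays as in /x/ although /v/ differs there, so no node dominating it spread; among the remaining candidates Place is the lowest that derives the output.

Place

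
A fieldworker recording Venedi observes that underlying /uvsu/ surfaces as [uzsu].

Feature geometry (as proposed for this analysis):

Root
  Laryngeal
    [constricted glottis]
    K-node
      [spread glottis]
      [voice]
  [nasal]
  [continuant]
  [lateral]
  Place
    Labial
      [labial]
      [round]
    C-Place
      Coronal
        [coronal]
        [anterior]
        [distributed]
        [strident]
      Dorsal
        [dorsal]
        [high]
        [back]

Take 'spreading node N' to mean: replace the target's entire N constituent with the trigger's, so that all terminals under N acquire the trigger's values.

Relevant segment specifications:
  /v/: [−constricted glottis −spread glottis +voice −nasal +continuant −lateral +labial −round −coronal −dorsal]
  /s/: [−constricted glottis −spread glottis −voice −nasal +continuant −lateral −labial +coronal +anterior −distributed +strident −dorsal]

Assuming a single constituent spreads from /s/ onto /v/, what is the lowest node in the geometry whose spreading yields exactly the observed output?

Place

/v/ and [z] differ in [labial], [round], [coronal], [anterior], [distributed], [strident]; every other specified feature is identical.
Tracing each changed feature up the tree, the paths first meet at Place; any lower node misses at least one of them.
Delinking /v/'s Place and associating /s/'s Place gives precisely the feature bundle of [z].
Had Root spread, [voice] would have taken /s/'s value; it stays as in /v/, confirming the spreading constituent is exactly Place.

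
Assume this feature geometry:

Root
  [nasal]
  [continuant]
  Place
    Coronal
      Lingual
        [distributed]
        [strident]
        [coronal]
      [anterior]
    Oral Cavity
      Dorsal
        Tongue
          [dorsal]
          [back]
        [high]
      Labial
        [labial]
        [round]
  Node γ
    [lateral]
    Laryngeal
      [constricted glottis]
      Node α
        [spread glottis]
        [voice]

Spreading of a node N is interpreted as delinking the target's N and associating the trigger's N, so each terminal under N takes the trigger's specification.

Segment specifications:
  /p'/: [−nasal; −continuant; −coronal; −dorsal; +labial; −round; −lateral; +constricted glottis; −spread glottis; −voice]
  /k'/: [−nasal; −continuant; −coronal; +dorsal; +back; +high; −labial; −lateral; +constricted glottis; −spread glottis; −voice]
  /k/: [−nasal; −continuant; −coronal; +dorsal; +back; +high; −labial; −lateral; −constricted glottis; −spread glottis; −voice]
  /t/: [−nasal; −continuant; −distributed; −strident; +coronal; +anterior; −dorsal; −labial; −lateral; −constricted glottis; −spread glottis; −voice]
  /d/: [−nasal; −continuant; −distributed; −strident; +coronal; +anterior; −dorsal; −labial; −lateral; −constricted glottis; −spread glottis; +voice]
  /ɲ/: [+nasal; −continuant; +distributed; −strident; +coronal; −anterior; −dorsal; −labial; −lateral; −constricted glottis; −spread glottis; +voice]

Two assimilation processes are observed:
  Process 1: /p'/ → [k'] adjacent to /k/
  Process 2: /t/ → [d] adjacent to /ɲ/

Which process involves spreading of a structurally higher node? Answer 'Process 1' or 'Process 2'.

Process 1

Process 1: the features that change are [labial], [round], [dorsal], [high], [back]; the minimal node is Oral Cavity (depth 2).
Process 2 alters [voice]; the lowest dominating node is [voice] (depth 4 from Root).
Depth 2 < depth 4; Process 1 involves the structurally higher constituent Oral Cavity.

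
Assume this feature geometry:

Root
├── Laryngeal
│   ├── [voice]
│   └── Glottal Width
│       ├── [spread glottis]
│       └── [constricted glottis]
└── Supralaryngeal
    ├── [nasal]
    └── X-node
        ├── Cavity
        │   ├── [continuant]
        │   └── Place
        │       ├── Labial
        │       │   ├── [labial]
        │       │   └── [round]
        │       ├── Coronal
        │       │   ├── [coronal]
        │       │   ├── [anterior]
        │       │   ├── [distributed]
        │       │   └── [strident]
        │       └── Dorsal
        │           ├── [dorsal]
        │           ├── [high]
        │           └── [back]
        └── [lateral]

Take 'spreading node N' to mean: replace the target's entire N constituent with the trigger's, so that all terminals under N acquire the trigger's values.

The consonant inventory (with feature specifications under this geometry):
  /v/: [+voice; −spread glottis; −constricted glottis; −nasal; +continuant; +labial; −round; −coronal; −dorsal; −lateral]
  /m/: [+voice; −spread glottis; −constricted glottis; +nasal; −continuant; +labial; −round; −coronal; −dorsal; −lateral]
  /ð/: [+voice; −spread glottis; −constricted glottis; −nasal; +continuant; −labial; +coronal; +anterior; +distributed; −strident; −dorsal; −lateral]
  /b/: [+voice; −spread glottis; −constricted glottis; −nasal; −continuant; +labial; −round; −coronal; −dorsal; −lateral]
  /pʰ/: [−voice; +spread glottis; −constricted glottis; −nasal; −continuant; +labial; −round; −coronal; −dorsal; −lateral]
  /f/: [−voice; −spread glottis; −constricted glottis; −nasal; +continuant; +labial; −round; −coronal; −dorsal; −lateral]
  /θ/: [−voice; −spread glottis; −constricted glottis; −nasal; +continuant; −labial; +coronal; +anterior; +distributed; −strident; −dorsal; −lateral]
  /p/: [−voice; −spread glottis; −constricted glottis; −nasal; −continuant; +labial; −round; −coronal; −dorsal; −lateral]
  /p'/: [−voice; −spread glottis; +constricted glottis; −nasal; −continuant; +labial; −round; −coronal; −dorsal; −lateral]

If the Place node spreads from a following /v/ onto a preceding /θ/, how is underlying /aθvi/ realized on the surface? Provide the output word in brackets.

[afvi]

Place immediately or transitively dominates [labial], [round], [coronal], [anterior], [distributed], [strident], [dorsal], [high], [back].
After delinking /θ/'s Place and linking /v/'s, the affected terminals become [+labial], [−round], [−coronal], [−dorsal]; [voice], [spread glottis], [constricted glottis], … (outside Place) are retained from /θ/.
This feature bundle is that of [f], so /aθvi/ surfaces as [afvi].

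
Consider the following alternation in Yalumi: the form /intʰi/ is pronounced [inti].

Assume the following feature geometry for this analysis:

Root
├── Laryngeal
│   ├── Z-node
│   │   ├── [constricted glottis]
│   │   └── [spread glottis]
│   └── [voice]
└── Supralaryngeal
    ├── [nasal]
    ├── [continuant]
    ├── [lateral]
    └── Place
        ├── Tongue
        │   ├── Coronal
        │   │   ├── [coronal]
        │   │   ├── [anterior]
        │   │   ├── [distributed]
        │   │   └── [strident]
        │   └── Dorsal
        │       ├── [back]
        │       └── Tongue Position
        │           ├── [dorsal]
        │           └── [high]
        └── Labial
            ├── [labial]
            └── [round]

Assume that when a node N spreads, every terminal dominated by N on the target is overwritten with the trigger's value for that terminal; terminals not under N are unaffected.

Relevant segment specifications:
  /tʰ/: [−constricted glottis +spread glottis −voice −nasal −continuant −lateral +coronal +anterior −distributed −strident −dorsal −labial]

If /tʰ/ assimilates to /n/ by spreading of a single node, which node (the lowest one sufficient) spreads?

[spread glottis]

Feature comparison: [spread glottis] differs between /tʰ/ and [t]; the remaining terminals match.
Since just one terminal is affected and it takes /n/'s value, spreading the terminal [spread glottis] alone is sufficient and minimal.
Features on which the two segments disagree outside [spread glottis], such as [voice], [nasal], are unchanged — nothing dominating them spread, and [spread glottis] is the minimal sufficient constituent.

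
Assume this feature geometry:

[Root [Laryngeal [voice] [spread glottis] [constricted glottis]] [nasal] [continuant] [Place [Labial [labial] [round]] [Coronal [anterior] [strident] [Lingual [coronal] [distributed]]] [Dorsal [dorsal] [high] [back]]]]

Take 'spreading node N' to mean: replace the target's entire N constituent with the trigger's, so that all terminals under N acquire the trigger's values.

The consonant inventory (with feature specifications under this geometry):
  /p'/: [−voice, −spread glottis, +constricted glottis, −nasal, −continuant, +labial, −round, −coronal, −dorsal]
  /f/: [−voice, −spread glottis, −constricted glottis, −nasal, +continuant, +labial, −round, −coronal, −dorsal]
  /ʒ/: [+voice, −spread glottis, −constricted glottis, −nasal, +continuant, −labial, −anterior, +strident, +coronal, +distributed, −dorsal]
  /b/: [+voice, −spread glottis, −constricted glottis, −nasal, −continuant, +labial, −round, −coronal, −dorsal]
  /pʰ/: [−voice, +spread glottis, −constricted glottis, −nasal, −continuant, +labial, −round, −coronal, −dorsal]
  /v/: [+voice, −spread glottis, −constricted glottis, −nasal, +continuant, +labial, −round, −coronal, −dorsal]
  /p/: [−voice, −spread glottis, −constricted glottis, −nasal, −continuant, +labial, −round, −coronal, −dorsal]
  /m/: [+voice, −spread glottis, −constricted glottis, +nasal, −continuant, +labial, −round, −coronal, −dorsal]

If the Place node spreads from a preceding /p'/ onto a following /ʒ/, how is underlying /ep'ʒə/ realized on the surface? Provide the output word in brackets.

[ep'və]

Terminals under Place in this geometry: [labial], [round], [anterior], [strident], [coronal], [distributed], [dorsal], [high], [back].
The target acquires /p'/'s values for everything under Place — [+labial], [−round], [−coronal], [−dorsal] — while keeping its own [voice], [spread glottis], [constricted glottis], ….
Among the inventory, only /v/ has exactly this specification, giving the surface form [ep'və].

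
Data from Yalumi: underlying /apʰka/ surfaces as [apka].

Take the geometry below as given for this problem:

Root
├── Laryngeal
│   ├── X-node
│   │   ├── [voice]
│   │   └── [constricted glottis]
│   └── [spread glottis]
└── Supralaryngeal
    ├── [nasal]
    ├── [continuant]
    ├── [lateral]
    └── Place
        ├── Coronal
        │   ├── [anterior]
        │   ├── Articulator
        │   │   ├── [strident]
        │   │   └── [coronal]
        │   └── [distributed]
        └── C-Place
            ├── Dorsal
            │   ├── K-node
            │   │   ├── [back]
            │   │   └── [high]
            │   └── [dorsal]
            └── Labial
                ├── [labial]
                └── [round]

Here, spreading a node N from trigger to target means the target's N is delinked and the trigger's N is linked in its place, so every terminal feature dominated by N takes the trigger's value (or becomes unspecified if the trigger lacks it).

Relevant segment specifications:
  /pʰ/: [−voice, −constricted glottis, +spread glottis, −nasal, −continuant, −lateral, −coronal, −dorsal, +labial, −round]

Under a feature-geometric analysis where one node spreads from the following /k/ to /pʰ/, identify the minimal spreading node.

[spread glottis]

Feature comparison: [spread glottis] differs between /pʰ/ and [p]; the remaining terminals match.
Only a single terminal changes, and /k/ supplies the new value, so [spread glottis] itself is the minimal spreading constituent.
[dorsal], [labial] stay as in /pʰ/ although /k/ differs there, so no node dominating them spread; among the remaining candidates [spread glottis] is the lowest that derives the output.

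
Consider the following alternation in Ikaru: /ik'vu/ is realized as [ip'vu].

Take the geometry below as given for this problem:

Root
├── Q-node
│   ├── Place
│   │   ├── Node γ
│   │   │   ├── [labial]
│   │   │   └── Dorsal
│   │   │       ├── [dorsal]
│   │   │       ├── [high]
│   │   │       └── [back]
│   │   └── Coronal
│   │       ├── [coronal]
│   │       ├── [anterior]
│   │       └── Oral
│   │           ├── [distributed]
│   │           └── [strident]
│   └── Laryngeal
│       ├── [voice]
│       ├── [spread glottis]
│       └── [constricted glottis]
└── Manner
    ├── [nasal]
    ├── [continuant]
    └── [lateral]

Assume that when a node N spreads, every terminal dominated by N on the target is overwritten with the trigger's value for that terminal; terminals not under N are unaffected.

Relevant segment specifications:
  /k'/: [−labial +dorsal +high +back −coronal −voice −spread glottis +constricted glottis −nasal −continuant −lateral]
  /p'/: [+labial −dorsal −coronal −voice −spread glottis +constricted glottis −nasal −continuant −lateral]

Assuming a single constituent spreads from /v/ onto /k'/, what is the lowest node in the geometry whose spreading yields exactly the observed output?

/k'/ and [p'] differ in [labial], [dorsal], [high], [back]; every other specified feature is identical.
Tracing each changed feature up the tree, the paths first meet at Node γ; any lower node misses at least one of them.
Spreading Node γ from /v/ overwrites each of those terminals with /v/'s values, yielding exactly [p'].
Features on which the two segments disagree outside Node γ, such as [voice], [continuant], are unchanged — nothing dominating them spread, and Node γ is the minimal sufficient constituent.

Node γ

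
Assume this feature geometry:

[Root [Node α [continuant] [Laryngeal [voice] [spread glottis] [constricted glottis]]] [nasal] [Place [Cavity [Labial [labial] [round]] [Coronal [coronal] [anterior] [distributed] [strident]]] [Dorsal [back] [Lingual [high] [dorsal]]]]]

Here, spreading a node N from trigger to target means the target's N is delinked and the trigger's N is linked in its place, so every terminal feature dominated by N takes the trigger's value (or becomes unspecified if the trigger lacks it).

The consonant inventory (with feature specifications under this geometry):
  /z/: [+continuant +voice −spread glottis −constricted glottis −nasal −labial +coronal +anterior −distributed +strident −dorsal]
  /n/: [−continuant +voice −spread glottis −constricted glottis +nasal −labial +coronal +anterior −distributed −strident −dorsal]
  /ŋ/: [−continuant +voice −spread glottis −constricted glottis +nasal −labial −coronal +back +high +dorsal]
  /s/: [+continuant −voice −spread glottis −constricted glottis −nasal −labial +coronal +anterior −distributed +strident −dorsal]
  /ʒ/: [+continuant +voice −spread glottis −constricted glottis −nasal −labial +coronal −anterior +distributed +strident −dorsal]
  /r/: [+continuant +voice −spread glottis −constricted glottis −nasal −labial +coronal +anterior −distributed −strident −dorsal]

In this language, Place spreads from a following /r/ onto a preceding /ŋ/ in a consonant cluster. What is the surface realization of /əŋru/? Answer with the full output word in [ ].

[ənru]

Terminals under Place in this geometry: [labial], [round], [coronal], [anterior], [distributed], [strident], [back], [high], [dorsal].
The target acquires /r/'s values for everything under Place — [−labial], [+coronal], [+anterior], [−distributed], [−strident], [−dorsal] — while keeping its own [continuant], [voice], [spread glottis], ….
This feature bundle is that of [n], so /əŋru/ surfaces as [ənru].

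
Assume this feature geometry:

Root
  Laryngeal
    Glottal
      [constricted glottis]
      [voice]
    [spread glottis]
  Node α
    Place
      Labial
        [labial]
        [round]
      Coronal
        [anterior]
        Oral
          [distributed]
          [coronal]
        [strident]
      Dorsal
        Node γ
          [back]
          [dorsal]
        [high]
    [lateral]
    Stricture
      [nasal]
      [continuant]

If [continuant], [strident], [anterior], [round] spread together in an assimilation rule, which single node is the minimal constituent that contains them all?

Node α

[continuant] is immediately dominated by Stricture.
[strident] is immediately dominated by Coronal.
[anterior] is immediately dominated by Coronal.
[round] is immediately dominated by Labial.
Node α is the lowest common ancestor — every listed feature sits under it, and no single subconstituent of Node α covers them all.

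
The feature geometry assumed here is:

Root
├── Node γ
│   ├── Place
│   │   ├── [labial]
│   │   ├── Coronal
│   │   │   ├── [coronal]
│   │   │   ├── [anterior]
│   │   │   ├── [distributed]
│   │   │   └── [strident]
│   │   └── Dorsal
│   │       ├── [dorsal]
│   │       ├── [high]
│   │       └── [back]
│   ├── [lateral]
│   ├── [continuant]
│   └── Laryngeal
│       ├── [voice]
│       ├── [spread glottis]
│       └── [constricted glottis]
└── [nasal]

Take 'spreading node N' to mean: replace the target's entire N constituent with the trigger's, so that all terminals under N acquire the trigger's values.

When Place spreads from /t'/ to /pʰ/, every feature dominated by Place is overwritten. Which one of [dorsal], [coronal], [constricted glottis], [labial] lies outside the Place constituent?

The terminals dominated by Place are [labial], [coronal], [anterior], [distributed], [strident], [dorsal], [high], [back].
Spreading Place replaces [coronal], [labial], [dorsal] with the trigger's values, since each sits inside the Place constituent.
[constricted glottis] attaches under Laryngeal, not under Place, so /pʰ/ retains its own value for [constricted glottis].

[constricted glottis]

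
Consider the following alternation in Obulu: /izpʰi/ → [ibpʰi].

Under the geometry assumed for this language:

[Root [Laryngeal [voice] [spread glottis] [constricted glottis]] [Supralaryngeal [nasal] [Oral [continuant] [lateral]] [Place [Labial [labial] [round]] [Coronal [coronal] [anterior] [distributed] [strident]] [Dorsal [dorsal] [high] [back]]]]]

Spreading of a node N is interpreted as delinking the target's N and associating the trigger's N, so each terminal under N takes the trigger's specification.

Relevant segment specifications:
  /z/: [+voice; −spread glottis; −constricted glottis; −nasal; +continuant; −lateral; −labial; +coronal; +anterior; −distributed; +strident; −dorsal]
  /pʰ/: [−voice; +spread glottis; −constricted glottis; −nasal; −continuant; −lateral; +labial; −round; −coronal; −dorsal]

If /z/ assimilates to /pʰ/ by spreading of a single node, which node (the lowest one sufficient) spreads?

The alternation /z/ → [b] changes [continuant], [labial], [round], [coronal], [anterior], [distributed], [strident] and nothing else.
Tracing each changed feature up the tree, the paths first meet at Supralaryngeal; any lower node misses at least one of them.
Delinking /z/'s Supralaryngeal and associating /pʰ/'s Supralaryngeal gives precisely the feature bundle of [b].
[spread glottis], [voice] — on which /pʰ/ differs from /z/ — are unchanged, so Root cannot have spread; the constituent is no larger than Supralaryngeal.

Supralaryngeal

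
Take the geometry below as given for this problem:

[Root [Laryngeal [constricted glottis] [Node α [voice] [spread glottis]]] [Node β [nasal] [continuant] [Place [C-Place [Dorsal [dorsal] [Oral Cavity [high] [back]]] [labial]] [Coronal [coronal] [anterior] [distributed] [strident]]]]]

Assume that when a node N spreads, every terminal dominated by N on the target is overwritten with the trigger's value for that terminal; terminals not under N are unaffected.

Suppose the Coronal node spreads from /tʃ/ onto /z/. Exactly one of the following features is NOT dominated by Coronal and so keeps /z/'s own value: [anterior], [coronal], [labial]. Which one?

The terminals dominated by Coronal are [coronal], [anterior], [distributed], [strident].
Of the listed options, [coronal], [anterior] are among these and would be overwritten by spreading Coronal.
But [labial] is a dependent of C-Place, outside Coronal; it is therefore untouched by the spreading.

[labial]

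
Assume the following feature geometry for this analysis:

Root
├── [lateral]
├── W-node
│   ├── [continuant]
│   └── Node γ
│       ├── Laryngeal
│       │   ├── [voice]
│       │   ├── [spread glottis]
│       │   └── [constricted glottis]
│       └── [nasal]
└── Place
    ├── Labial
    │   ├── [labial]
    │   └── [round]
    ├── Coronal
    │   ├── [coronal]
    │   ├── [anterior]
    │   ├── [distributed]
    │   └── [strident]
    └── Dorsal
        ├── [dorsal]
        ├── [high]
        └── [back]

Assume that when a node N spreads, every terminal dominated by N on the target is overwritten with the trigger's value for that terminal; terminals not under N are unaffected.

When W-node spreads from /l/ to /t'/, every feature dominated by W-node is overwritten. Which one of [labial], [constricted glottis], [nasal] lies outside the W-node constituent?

W-node dominates exactly [continuant], [voice], [spread glottis], [constricted glottis], [nasal].
[constricted glottis], [nasal] all lie under W-node, so they are overwritten when W-node spreads.
[labial] is not within the W-node subtree (it hangs from Labial), so /t'/'s [labial] value survives.

[labial]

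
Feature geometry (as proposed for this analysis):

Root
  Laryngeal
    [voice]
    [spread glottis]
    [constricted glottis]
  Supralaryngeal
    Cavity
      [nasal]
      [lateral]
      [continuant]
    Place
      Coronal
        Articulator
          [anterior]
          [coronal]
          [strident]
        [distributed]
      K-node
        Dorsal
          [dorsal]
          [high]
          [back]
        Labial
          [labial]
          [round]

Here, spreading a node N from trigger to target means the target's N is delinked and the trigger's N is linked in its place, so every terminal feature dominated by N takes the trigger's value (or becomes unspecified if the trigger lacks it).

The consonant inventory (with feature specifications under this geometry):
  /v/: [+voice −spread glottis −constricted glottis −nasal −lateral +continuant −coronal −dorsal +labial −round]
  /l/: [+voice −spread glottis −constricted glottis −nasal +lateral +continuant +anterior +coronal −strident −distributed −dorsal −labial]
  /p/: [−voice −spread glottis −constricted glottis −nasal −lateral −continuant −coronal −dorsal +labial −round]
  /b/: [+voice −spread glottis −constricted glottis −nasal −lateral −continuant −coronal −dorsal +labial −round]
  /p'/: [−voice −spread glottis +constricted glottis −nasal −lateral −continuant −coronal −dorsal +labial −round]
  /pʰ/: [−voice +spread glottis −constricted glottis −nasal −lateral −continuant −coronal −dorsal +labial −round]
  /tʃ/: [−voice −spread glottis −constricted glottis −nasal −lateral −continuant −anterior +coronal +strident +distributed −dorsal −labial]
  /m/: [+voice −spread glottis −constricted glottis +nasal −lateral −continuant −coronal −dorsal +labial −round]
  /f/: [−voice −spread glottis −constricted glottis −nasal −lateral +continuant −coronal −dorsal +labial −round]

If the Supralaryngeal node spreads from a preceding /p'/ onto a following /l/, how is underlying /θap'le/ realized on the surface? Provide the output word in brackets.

[θap'be]

Supralaryngeal immediately or transitively dominates [nasal], [lateral], [continuant], [anterior], [coronal], [strident], [distributed], [dorsal], [high], [back], [labial], [round].
Spreading Supralaryngeal from /p'/ onto /l/ replaces those values with /p'/'s: [−nasal], [−lateral], [−continuant], [−coronal], [−dorsal], [+labial], [−round]. Features outside Supralaryngeal ([voice], [spread glottis], [constricted glottis]) stay as in /l/.
Among the inventory, only /b/ has exactly this specification, giving the surface form [θap'be].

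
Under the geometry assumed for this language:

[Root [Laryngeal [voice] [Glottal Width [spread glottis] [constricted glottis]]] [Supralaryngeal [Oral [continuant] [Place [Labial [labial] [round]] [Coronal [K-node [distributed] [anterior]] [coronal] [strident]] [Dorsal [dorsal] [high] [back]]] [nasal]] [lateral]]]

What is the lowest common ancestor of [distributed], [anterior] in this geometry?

K-node

[distributed] lies under K-node (below Supralaryngeal).
[anterior]: Root / Supralaryngeal / Oral / Place / Coronal / K-node / [anterior].
K-node is the lowest common ancestor — every listed feature sits under it, and no single subconstituent of K-node covers them all.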